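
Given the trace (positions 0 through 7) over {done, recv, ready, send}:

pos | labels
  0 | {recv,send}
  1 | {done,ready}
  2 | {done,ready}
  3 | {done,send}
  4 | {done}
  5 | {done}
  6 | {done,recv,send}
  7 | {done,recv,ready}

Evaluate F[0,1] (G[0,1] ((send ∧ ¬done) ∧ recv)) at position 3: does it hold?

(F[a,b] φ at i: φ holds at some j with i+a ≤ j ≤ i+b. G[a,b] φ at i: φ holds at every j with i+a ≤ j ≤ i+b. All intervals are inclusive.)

Check G[0,1] ((send ∧ ¬done) ∧ recv) at each j in [3,4]:
  j=3: fails at 3
  j=4: fails at 4
No position in the window satisfies it → formula fails.

False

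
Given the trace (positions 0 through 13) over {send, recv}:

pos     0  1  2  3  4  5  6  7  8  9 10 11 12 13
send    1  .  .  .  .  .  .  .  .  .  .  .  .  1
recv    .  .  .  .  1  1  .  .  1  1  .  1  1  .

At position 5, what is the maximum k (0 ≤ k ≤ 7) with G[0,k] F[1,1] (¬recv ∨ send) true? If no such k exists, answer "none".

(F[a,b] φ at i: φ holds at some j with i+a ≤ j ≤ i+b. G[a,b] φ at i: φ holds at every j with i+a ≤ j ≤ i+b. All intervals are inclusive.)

F[1,1] (¬recv ∨ send) must hold from j=5 onward; find where it first fails.
  j=5: holds
  j=6: holds
  j=7: fails
Holds on [5,6], so largest k = 1.

1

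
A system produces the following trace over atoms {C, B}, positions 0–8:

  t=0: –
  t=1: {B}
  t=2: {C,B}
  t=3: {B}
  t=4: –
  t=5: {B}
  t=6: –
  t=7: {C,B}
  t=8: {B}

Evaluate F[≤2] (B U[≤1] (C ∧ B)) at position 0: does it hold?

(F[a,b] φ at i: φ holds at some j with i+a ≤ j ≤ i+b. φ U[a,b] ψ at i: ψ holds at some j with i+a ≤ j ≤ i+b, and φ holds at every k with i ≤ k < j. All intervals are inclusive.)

Check (B U[≤1] (C ∧ B)) at each j in [0,2]:
  j=0: fails
  j=1: holds
  j=2: holds
Found at j=1 → formula holds.

Holds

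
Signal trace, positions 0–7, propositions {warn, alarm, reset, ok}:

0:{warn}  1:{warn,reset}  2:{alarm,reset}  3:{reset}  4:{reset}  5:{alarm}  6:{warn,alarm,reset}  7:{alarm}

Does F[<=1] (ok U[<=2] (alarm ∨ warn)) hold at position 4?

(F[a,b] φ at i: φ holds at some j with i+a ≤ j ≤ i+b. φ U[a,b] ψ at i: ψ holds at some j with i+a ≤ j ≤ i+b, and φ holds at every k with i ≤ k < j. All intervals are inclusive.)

Yes

Check (ok U[<=2] (alarm ∨ warn)) at each j in [4,5]:
  j=4: fails
  j=5: holds
Found at j=5 → formula holds.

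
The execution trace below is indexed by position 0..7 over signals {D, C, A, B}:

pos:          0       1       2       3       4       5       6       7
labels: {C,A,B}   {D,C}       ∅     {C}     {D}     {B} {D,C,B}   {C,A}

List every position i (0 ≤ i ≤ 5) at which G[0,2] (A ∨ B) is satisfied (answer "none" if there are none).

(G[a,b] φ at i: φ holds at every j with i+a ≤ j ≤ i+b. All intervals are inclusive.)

Evaluate at each i in [0,5]:
  i=0: ✗ (fails at j=1)
  i=1: ✗ (fails at j=1)
  i=2: ✗ (fails at j=2)
  i=3: ✗ (fails at j=3)
  i=4: ✗ (fails at j=4)
  i=5: ✓ (all of [5,7])

5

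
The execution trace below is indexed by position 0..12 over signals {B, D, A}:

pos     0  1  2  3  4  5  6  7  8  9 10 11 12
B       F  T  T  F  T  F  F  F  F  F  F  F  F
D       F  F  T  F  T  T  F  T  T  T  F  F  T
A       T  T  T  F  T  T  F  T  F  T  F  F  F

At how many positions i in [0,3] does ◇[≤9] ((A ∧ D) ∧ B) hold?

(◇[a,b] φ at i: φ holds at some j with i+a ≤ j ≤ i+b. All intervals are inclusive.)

4

Evaluate at each i in [0,3]:
  i=0: ✓ (witness j=2)
  i=1: ✓ (witness j=2)
  i=2: ✓ (witness j=2)
  i=3: ✓ (witness j=4)
Positions where it holds: {0, 1, 2, 3} → 4.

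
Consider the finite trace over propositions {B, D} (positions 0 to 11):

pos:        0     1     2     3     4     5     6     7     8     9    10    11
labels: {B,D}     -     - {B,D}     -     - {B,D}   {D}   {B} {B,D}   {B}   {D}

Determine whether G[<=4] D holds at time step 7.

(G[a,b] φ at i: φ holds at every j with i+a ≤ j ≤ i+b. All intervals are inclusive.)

Check D at every j in [7,11]:
  j=7: true
  j=8: false
  j=9: true
  j=10: false
  j=11: true
Fails at j=8 → formula fails.

No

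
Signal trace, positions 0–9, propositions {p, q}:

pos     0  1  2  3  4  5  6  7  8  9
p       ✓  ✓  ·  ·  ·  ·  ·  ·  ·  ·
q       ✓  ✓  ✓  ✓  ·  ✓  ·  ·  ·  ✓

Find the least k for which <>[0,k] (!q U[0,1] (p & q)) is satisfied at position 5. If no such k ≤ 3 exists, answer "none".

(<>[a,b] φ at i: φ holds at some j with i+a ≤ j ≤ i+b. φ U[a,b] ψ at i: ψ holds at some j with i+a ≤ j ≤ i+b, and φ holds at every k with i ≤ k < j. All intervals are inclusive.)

Scan j = 5,6,… for (!q U[0,1] (p & q)):
  j=5: fails
  j=6: fails
  j=7: fails
  j=8: fails
No j in [5,8] satisfies it → none.

none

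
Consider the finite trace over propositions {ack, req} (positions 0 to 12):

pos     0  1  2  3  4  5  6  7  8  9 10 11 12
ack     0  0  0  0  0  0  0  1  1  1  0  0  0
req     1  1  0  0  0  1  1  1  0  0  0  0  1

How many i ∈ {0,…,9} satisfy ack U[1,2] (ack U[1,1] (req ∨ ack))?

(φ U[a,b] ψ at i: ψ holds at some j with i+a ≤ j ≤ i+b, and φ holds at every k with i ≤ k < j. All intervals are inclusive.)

1

Evaluate at each i in [0,9]:
  i=0: ✗ (no rhs in [1,2])
  i=1: ✗ (no rhs in [2,3])
  i=2: ✗ (no rhs in [3,4])
  i=3: ✗ (no rhs in [4,5])
  i=4: ✗ (no rhs in [5,6])
  i=5: ✗ (lhs fails at k=5 before rhs at j=7)
  i=6: ✗ (lhs fails at k=6 before rhs at j=7)
  i=7: ✓ (rhs at j=8; lhs holds on [7,7])
  i=8: ✗ (no rhs in [9,10])
  i=9: ✗ (no rhs in [10,11])
Positions where it holds: {7} → 1.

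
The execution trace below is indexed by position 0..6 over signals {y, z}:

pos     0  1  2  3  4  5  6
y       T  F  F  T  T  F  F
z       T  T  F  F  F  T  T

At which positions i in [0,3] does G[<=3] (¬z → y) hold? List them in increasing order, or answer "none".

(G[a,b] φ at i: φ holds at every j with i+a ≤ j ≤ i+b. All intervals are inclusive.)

Evaluate at each i in [0,3]:
  i=0: ✗ (fails at j=2)
  i=1: ✗ (fails at j=2)
  i=2: ✗ (fails at j=2)
  i=3: ✓ (all of [3,6])

3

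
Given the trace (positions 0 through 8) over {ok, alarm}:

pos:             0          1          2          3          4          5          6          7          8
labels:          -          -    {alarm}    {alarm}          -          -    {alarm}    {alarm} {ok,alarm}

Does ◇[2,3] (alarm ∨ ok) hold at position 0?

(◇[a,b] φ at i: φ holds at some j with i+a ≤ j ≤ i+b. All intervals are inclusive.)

Check (alarm ∨ ok) at each j in [2,3]:
  j=2: true
  j=3: true
Found at j=2 → formula holds.

True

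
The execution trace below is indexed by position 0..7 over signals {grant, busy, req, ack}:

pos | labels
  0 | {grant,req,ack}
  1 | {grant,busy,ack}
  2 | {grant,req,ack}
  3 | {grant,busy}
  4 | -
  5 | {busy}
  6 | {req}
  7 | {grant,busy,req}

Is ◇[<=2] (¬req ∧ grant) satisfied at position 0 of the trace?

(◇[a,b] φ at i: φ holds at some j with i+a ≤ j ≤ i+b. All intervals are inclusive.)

Check (¬req ∧ grant) at each j in [0,2]:
  j=0: false
  j=1: true
  j=2: false
Found at j=1 → formula holds.

Holds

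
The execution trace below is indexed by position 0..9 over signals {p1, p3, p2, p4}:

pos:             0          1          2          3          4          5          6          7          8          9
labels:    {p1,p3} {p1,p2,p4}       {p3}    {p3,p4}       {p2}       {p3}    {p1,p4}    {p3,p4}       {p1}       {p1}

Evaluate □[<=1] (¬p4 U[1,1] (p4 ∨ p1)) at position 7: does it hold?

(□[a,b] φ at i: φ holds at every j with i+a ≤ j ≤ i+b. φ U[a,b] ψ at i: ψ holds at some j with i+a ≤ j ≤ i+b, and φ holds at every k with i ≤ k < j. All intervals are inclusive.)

Check (¬p4 U[1,1] (p4 ∨ p1)) at every j in [7,8]:
  j=7: fails
  j=8: holds
Fails at j=7 → formula fails.

Does not hold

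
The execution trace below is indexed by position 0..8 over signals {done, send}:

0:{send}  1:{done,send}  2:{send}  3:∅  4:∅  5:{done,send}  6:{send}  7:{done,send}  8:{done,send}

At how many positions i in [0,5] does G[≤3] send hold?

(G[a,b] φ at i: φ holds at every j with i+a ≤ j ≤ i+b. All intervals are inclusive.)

1

Evaluate at each i in [0,5]:
  i=0: ✗ (fails at j=3)
  i=1: ✗ (fails at j=3)
  i=2: ✗ (fails at j=3)
  i=3: ✗ (fails at j=3)
  i=4: ✗ (fails at j=4)
  i=5: ✓ (all of [5,8])
Positions where it holds: {5} → 1.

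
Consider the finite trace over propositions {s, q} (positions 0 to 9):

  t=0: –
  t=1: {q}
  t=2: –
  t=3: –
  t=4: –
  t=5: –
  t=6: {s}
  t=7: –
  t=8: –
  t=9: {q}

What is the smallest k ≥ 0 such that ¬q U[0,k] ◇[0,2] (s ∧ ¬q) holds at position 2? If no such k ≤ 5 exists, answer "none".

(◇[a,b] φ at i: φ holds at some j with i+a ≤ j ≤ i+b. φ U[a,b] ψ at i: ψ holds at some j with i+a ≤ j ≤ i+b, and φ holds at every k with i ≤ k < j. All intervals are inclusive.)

Need earliest j ≥ 2 with ◇[0,2] (s ∧ ¬q), and ¬q at every k in [2,j-1].
  j=2: rhs fails.
  j=3: rhs fails.
  j=4: rhs holds; lhs holds on [2,3]. k = 2.

2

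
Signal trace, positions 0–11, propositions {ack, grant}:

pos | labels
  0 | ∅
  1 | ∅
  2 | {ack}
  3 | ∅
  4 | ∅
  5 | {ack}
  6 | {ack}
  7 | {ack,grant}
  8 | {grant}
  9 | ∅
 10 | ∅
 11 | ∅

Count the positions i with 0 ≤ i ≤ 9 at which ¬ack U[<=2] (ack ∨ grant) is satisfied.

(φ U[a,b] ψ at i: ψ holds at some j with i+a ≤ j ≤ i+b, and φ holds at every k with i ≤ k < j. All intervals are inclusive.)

9

Evaluate at each i in [0,9]:
  i=0: ✓ (rhs at j=2; lhs holds on [0,1])
  i=1: ✓ (rhs at j=2; lhs holds on [1,1])
  i=2: ✓ (rhs at j=2)
  i=3: ✓ (rhs at j=5; lhs holds on [3,4])
  i=4: ✓ (rhs at j=5; lhs holds on [4,4])
  i=5: ✓ (rhs at j=5)
  i=6: ✓ (rhs at j=6)
  i=7: ✓ (rhs at j=7)
  i=8: ✓ (rhs at j=8)
  i=9: ✗ (no rhs in [9,11])
Positions where it holds: {0, 1, 2, 3, 4, 5, 6, 7, 8} → 9.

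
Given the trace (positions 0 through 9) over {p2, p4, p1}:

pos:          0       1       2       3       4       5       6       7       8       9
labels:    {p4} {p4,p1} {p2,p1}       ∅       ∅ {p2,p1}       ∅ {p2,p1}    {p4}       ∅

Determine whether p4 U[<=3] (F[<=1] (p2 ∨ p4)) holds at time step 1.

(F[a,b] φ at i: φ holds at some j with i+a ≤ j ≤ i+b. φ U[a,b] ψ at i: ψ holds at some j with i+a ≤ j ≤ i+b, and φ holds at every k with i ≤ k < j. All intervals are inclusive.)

Yes

Need some j in [1,4] with F[<=1] (p2 ∨ p4), and p4 at every k in [1,j-1].
  j=1: F[<=1] (p2 ∨ p4) holds; no prefix to check → satisfied.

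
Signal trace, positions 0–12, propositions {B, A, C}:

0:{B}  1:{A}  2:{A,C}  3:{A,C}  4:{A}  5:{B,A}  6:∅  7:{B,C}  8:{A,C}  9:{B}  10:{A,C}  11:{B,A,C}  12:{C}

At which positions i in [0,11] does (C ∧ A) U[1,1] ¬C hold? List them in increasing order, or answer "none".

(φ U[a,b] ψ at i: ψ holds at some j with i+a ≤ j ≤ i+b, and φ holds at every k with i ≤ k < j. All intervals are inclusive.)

3, 8

Evaluate at each i in [0,11]:
  i=0: ✗ (lhs fails at k=0 before rhs at j=1)
  i=1: ✗ (no rhs in [2,2])
  i=2: ✗ (no rhs in [3,3])
  i=3: ✓ (rhs at j=4; lhs holds on [3,3])
  i=4: ✗ (lhs fails at k=4 before rhs at j=5)
  i=5: ✗ (lhs fails at k=5 before rhs at j=6)
  i=6: ✗ (no rhs in [7,7])
  i=7: ✗ (no rhs in [8,8])
  i=8: ✓ (rhs at j=9; lhs holds on [8,8])
  i=9: ✗ (no rhs in [10,10])
  i=10: ✗ (no rhs in [11,11])
  i=11: ✗ (no rhs in [12,12])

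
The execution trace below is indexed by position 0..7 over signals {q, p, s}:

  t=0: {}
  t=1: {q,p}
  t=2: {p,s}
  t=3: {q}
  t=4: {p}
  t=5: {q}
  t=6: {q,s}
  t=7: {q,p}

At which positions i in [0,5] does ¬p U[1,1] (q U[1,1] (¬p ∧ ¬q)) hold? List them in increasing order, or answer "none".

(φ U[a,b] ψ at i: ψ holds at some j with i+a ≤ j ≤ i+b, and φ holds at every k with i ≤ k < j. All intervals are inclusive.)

none

Evaluate at each i in [0,5]:
  i=0: ✗ (no rhs in [1,1])
  i=1: ✗ (no rhs in [2,2])
  i=2: ✗ (no rhs in [3,3])
  i=3: ✗ (no rhs in [4,4])
  i=4: ✗ (no rhs in [5,5])
  i=5: ✗ (no rhs in [6,6])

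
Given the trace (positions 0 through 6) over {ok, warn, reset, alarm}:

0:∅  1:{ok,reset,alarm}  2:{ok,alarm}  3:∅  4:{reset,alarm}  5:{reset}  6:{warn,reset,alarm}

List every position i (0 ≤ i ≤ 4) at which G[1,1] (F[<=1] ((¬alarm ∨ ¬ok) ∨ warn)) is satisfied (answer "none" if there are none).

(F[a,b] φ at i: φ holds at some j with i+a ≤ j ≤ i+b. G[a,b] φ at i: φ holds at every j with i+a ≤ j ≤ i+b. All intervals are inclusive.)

Evaluate at each i in [0,4]:
  i=0: ✗ (fails at j=1)
  i=1: ✓ (all of [2,2])
  i=2: ✓ (all of [3,3])
  i=3: ✓ (all of [4,4])
  i=4: ✓ (all of [5,5])

1, 2, 3, 4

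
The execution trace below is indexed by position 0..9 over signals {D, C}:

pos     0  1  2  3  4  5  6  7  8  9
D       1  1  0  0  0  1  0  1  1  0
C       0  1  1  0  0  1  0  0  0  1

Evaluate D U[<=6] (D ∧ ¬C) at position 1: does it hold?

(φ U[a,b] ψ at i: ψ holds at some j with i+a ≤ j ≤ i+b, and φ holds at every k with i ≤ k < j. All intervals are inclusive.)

Does not hold

Need some j in [1,7] with (D ∧ ¬C), and D at every k in [1,j-1].
  j=1: (D ∧ ¬C) false.
  j=2: (D ∧ ¬C) false.
  j=3: (D ∧ ¬C) false.
  j=4: (D ∧ ¬C) false.
  j=5: (D ∧ ¬C) false.
  j=6: (D ∧ ¬C) false.
  j=7: (D ∧ ¬C) holds, but D fails at k=2 → not this j.
No j in the window works → until fails.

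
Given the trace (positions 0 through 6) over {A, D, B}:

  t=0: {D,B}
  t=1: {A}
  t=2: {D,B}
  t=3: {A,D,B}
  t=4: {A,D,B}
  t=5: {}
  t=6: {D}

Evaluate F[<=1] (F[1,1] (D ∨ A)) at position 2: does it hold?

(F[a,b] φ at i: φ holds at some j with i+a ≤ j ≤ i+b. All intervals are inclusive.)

Check F[1,1] (D ∨ A) at each j in [2,3]:
  j=2: holds (witness at 3)
  j=3: holds (witness at 4)
Found at j=2 → formula holds.

Yes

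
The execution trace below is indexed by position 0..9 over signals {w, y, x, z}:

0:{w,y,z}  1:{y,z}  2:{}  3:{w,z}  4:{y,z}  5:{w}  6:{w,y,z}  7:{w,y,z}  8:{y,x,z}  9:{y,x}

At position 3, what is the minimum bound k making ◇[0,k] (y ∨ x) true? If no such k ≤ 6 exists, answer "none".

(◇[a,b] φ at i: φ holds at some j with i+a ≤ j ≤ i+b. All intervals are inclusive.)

Scan j = 3,4,… for (y ∨ x):
  j=3: fails
  j=4: holds
First hit at j=4, so smallest k = 4-3 = 1.

1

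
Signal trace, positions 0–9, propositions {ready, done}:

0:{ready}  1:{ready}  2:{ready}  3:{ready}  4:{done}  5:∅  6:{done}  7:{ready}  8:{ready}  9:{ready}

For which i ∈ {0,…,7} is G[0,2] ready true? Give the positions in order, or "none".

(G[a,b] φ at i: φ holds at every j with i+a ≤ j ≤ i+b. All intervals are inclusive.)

Evaluate at each i in [0,7]:
  i=0: ✓ (all of [0,2])
  i=1: ✓ (all of [1,3])
  i=2: ✗ (fails at j=4)
  i=3: ✗ (fails at j=4)
  i=4: ✗ (fails at j=4)
  i=5: ✗ (fails at j=5)
  i=6: ✗ (fails at j=6)
  i=7: ✓ (all of [7,9])

0, 1, 7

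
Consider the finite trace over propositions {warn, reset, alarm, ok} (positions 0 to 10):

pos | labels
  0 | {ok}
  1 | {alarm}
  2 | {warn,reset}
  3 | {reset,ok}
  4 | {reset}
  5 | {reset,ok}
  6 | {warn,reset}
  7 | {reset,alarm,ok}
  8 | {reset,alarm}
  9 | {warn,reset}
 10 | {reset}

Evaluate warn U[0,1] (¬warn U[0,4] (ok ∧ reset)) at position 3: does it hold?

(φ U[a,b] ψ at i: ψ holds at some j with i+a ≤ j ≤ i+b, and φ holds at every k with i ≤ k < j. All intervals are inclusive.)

Holds

Need some j in [3,4] with (¬warn U[0,4] (ok ∧ reset)), and warn at every k in [3,j-1].
  j=3: (¬warn U[0,4] (ok ∧ reset)) holds; no prefix to check → satisfied.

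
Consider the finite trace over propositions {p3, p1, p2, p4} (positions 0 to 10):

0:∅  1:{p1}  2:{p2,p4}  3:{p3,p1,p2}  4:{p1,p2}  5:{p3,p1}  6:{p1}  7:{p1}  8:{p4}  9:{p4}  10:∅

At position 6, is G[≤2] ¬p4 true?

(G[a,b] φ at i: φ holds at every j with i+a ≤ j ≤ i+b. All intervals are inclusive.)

No

Check ¬p4 at every j in [6,8]:
  j=6: true
  j=7: true
  j=8: false
Fails at j=8 → formula fails.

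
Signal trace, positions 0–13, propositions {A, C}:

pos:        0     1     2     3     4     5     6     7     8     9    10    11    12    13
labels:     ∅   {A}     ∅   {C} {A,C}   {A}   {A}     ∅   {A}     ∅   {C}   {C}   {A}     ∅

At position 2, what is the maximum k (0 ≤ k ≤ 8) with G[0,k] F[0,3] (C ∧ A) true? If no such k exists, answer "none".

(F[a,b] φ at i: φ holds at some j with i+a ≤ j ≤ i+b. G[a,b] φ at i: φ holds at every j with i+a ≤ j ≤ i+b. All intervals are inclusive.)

F[0,3] (C ∧ A) must hold from j=2 onward; find where it first fails.
  j=2: holds
  j=3: holds
  j=4: holds
  j=5: fails
Holds on [2,4], so largest k = 2.

2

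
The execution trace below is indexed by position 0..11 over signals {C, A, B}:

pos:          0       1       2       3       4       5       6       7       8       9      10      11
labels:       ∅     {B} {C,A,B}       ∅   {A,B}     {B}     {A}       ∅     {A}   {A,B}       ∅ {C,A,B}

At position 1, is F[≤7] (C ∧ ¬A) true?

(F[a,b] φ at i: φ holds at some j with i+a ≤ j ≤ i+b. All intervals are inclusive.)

Check (C ∧ ¬A) at each j in [1,8]:
  j=1: false
  j=2: false
  j=3: false
  j=4: false
  j=5: false
  j=6: false
  j=7: false
  j=8: false
No position in the window satisfies it → formula fails.

Does not hold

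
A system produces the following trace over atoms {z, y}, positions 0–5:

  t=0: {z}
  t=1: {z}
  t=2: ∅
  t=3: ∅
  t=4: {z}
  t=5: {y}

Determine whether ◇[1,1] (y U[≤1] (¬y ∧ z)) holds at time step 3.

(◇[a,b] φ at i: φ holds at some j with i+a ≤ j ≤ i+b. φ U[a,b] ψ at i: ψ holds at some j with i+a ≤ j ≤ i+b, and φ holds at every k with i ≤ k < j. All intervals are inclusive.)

Check (y U[≤1] (¬y ∧ z)) at each j in [4,4]:
  j=4: holds
Found at j=4 → formula holds.

Yes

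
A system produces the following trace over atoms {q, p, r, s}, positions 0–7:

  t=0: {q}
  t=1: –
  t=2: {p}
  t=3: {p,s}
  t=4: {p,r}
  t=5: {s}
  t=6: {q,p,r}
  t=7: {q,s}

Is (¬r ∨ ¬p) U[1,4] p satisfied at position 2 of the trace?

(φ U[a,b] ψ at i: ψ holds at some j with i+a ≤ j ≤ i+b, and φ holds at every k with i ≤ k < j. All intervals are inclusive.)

Yes

Need some j in [3,6] with p, and (¬r ∨ ¬p) at every k in [2,j-1].
  j=3: p holds; (¬r ∨ ¬p) holds at every k in [2,2] → satisfied.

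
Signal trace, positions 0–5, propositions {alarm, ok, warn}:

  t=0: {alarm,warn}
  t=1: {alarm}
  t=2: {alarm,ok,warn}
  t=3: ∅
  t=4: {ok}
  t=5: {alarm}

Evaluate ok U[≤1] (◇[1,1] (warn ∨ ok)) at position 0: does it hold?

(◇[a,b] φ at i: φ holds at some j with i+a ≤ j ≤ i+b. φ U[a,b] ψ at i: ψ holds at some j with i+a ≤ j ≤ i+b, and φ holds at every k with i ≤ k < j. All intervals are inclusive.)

Need some j in [0,1] with ◇[1,1] (warn ∨ ok), and ok at every k in [0,j-1].
  j=0: ◇[1,1] (warn ∨ ok) — fails (none in [1,1]).
  j=1: ◇[1,1] (warn ∨ ok) holds, but ok fails at k=0 → not this j.
No j in the window works → until fails.

False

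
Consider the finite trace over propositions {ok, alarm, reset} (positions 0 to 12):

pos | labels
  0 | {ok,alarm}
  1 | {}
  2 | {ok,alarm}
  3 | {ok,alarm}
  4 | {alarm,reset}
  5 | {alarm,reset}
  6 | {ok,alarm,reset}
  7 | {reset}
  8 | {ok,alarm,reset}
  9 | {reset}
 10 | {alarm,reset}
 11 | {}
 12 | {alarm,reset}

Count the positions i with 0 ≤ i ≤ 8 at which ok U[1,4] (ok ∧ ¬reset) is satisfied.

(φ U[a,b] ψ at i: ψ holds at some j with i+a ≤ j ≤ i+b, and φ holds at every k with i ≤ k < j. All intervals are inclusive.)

Evaluate at each i in [0,8]:
  i=0: ✗ (lhs fails at k=1 before rhs at j=2)
  i=1: ✗ (lhs fails at k=1 before rhs at j=2)
  i=2: ✓ (rhs at j=3; lhs holds on [2,2])
  i=3: ✗ (no rhs in [4,7])
  i=4: ✗ (no rhs in [5,8])
  i=5: ✗ (no rhs in [6,9])
  i=6: ✗ (no rhs in [7,10])
  i=7: ✗ (no rhs in [8,11])
  i=8: ✗ (no rhs in [9,12])
Positions where it holds: {2} → 1.

1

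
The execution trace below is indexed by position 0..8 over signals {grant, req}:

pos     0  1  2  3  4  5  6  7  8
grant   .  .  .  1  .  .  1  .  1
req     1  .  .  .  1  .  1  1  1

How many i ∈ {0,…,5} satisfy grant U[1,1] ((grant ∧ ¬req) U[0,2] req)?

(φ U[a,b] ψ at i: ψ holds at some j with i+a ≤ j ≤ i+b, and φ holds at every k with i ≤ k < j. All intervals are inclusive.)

Evaluate at each i in [0,5]:
  i=0: ✗ (no rhs in [1,1])
  i=1: ✗ (no rhs in [2,2])
  i=2: ✗ (lhs fails at k=2 before rhs at j=3)
  i=3: ✓ (rhs at j=4; lhs holds on [3,3])
  i=4: ✗ (no rhs in [5,5])
  i=5: ✗ (lhs fails at k=5 before rhs at j=6)
Positions where it holds: {3} → 1.

1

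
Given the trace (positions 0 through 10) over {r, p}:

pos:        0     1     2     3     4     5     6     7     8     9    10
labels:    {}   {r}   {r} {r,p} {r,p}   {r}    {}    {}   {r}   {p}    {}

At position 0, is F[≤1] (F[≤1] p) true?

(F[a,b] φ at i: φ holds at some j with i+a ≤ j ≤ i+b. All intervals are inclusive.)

Check F[≤1] p at each j in [0,1]:
  j=0: fails (none in [0,1])
  j=1: fails (none in [1,2])
No position in the window satisfies it → formula fails.

False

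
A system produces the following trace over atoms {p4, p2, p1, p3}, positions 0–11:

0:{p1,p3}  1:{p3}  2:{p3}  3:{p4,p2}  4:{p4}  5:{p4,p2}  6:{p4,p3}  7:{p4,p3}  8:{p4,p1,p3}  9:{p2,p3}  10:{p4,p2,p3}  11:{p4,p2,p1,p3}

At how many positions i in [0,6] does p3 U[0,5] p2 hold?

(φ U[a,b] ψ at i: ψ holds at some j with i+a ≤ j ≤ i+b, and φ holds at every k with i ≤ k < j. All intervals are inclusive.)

6

Evaluate at each i in [0,6]:
  i=0: ✓ (rhs at j=3; lhs holds on [0,2])
  i=1: ✓ (rhs at j=3; lhs holds on [1,2])
  i=2: ✓ (rhs at j=3; lhs holds on [2,2])
  i=3: ✓ (rhs at j=3)
  i=4: ✗ (lhs fails at k=4 before rhs at j=5)
  i=5: ✓ (rhs at j=5)
  i=6: ✓ (rhs at j=9; lhs holds on [6,8])
Positions where it holds: {0, 1, 2, 3, 5, 6} → 6.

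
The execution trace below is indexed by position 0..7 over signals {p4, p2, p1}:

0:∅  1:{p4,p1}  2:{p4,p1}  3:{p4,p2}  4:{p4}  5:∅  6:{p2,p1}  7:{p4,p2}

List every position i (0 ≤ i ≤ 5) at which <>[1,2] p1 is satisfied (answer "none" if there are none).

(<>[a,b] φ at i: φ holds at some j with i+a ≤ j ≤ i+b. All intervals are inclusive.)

0, 1, 4, 5

Evaluate at each i in [0,5]:
  i=0: ✓ (witness j=1)
  i=1: ✓ (witness j=2)
  i=2: ✗ (none in [3,4])
  i=3: ✗ (none in [4,5])
  i=4: ✓ (witness j=6)
  i=5: ✓ (witness j=6)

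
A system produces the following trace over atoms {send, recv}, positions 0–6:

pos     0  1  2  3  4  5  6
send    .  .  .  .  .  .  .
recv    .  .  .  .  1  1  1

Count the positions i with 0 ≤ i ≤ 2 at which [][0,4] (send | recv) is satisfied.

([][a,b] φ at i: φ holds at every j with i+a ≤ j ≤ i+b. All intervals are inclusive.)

Evaluate at each i in [0,2]:
  i=0: ✗ (fails at j=0)
  i=1: ✗ (fails at j=1)
  i=2: ✗ (fails at j=2)
Positions where it holds: {} → 0.

0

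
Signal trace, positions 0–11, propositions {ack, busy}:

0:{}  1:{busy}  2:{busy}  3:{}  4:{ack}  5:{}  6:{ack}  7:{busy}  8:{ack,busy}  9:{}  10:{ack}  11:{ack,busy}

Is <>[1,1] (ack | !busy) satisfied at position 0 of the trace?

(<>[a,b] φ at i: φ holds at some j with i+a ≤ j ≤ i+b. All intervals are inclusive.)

Check (ack | !busy) at each j in [1,1]:
  j=1: false
No position in the window satisfies it → formula fails.

False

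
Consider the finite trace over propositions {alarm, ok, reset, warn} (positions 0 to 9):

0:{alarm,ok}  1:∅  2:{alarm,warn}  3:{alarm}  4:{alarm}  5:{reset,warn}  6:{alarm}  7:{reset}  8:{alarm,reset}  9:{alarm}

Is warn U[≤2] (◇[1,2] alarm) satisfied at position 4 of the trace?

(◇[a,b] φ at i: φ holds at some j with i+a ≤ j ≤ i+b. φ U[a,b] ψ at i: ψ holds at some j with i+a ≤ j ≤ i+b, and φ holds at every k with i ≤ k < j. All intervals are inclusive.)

Need some j in [4,6] with ◇[1,2] alarm, and warn at every k in [4,j-1].
  j=4: ◇[1,2] alarm holds; no prefix to check → satisfied.

True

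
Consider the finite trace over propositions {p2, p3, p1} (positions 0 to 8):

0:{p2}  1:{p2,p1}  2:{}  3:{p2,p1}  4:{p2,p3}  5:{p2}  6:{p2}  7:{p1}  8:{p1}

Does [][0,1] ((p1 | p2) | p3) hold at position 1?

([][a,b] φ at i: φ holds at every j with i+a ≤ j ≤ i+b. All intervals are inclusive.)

Does not hold

Check ((p1 | p2) | p3) at every j in [1,2]:
  j=1: true
  j=2: false
Fails at j=2 → formula fails.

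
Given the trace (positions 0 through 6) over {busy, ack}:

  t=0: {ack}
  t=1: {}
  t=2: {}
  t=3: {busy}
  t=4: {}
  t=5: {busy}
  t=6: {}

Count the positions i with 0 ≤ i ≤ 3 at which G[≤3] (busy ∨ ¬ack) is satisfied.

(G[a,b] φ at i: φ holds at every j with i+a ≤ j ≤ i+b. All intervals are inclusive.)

3

Evaluate at each i in [0,3]:
  i=0: ✗ (fails at j=0)
  i=1: ✓ (all of [1,4])
  i=2: ✓ (all of [2,5])
  i=3: ✓ (all of [3,6])
Positions where it holds: {1, 2, 3} → 3.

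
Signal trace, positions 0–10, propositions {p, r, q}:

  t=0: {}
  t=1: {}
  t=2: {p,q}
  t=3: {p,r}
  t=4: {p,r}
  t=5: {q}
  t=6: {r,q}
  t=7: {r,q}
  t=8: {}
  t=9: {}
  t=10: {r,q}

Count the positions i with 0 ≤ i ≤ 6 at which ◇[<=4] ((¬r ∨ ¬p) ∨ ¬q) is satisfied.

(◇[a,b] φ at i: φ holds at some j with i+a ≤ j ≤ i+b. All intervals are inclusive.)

7

Evaluate at each i in [0,6]:
  i=0: ✓ (witness j=0)
  i=1: ✓ (witness j=1)
  i=2: ✓ (witness j=2)
  i=3: ✓ (witness j=3)
  i=4: ✓ (witness j=4)
  i=5: ✓ (witness j=5)
  i=6: ✓ (witness j=6)
Positions where it holds: {0, 1, 2, 3, 4, 5, 6} → 7.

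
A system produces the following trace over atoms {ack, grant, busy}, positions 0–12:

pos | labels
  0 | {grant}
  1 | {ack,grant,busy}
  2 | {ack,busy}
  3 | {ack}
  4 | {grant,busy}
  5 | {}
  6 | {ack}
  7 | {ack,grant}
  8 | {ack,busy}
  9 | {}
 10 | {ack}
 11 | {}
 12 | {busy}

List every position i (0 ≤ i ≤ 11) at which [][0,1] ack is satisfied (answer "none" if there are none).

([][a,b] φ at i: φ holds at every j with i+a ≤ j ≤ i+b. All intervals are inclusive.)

1, 2, 6, 7

Evaluate at each i in [0,11]:
  i=0: ✗ (fails at j=0)
  i=1: ✓ (all of [1,2])
  i=2: ✓ (all of [2,3])
  i=3: ✗ (fails at j=4)
  i=4: ✗ (fails at j=4)
  i=5: ✗ (fails at j=5)
  i=6: ✓ (all of [6,7])
  i=7: ✓ (all of [7,8])
  i=8: ✗ (fails at j=9)
  i=9: ✗ (fails at j=9)
  i=10: ✗ (fails at j=11)
  i=11: ✗ (fails at j=11)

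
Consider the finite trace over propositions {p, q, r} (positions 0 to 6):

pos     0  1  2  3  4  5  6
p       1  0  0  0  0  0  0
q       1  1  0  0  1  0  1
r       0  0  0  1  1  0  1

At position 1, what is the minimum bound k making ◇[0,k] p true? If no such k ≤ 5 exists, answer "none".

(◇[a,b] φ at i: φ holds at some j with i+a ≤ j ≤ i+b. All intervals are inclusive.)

Scan j = 1,2,… for p:
  j=1: fails
  j=2: fails
  j=3: fails
  j=4: fails
  j=5: fails
  j=6: fails
No j in [1,6] satisfies it → none.

none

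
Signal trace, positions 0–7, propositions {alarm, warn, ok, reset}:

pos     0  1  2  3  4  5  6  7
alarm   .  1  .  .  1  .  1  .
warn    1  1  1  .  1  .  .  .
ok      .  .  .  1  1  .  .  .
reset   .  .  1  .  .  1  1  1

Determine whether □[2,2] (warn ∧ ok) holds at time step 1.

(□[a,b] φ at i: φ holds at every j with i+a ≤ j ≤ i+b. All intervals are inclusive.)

Check (warn ∧ ok) at every j in [3,3]:
  j=3: false
Fails at j=3 → formula fails.

False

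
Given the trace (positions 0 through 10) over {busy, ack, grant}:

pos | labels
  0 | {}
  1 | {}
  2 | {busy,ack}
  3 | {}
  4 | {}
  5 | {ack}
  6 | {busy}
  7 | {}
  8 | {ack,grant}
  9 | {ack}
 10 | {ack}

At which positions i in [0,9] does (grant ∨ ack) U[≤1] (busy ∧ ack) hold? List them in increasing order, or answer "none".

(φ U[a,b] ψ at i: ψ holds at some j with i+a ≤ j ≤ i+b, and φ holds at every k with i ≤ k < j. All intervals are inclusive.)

2

Evaluate at each i in [0,9]:
  i=0: ✗ (no rhs in [0,1])
  i=1: ✗ (lhs fails at k=1 before rhs at j=2)
  i=2: ✓ (rhs at j=2)
  i=3: ✗ (no rhs in [3,4])
  i=4: ✗ (no rhs in [4,5])
  i=5: ✗ (no rhs in [5,6])
  i=6: ✗ (no rhs in [6,7])
  i=7: ✗ (no rhs in [7,8])
  i=8: ✗ (no rhs in [8,9])
  i=9: ✗ (no rhs in [9,10])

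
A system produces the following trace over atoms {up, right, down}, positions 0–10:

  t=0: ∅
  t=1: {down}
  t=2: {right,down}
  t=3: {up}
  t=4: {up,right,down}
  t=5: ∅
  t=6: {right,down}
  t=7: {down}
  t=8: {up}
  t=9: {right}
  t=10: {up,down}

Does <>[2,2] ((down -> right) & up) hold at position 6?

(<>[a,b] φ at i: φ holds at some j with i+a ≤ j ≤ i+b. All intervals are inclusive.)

True

Check ((down -> right) & up) at each j in [8,8]:
  j=8: true
Found at j=8 → formula holds.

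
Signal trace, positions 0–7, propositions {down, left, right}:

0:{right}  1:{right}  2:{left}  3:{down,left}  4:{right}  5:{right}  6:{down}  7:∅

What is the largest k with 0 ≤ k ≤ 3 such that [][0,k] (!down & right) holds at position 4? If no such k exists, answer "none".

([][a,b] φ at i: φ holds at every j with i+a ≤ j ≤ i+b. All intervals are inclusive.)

1

(!down & right) must hold from j=4 onward; find where it first fails.
  j=4: holds
  j=5: holds
  j=6: fails
Holds on [4,5], so largest k = 1.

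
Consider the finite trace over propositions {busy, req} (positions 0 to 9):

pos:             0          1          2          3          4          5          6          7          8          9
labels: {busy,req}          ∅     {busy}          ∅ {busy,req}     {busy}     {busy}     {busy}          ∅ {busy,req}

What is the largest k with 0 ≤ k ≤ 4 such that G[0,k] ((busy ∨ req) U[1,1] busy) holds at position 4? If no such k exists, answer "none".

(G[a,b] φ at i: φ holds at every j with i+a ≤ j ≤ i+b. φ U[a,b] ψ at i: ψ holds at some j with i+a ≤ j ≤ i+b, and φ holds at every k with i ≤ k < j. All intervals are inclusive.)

2

((busy ∨ req) U[1,1] busy) must hold from j=4 onward; find where it first fails.
  j=4: holds
  j=5: holds
  j=6: holds
  j=7: fails
Holds on [4,6], so largest k = 2.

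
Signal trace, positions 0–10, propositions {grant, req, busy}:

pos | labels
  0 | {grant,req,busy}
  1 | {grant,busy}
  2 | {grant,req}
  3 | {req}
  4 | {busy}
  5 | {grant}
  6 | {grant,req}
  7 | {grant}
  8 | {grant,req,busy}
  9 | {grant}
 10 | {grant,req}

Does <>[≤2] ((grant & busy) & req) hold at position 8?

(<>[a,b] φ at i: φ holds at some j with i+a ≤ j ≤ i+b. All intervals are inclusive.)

Check ((grant & busy) & req) at each j in [8,10]:
  j=8: true
  j=9: false
  j=10: false
Found at j=8 → formula holds.

True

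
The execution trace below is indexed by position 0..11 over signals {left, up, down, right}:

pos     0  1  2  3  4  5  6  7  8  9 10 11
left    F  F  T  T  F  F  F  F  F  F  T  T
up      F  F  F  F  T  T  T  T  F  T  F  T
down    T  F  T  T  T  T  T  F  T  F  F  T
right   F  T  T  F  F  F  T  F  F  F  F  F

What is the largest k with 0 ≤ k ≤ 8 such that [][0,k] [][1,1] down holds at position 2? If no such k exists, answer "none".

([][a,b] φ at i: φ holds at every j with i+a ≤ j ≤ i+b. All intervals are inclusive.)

[][1,1] down must hold from j=2 onward; find where it first fails.
  j=2: holds
  j=3: holds
  j=4: holds
  j=5: holds
  j=6: fails
Holds on [2,5], so largest k = 3.

3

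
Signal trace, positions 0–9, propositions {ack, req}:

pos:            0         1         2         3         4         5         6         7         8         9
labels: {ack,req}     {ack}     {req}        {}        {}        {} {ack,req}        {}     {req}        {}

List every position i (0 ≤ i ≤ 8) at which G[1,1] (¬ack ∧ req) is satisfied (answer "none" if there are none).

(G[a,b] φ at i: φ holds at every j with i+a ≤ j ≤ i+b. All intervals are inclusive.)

1, 7

Evaluate at each i in [0,8]:
  i=0: ✗ (fails at j=1)
  i=1: ✓ (all of [2,2])
  i=2: ✗ (fails at j=3)
  i=3: ✗ (fails at j=4)
  i=4: ✗ (fails at j=5)
  i=5: ✗ (fails at j=6)
  i=6: ✗ (fails at j=7)
  i=7: ✓ (all of [8,8])
  i=8: ✗ (fails at j=9)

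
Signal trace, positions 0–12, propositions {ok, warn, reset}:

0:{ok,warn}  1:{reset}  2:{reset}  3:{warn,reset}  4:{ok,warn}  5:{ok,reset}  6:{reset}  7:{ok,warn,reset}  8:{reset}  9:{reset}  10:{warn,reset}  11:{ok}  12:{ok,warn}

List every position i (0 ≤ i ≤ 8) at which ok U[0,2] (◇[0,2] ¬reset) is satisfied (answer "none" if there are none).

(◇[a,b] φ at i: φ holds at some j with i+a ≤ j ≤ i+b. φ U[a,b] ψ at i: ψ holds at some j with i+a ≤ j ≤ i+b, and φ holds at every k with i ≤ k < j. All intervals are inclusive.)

0, 2, 3, 4

Evaluate at each i in [0,8]:
  i=0: ✓ (rhs at j=0)
  i=1: ✗ (lhs fails at k=1 before rhs at j=2)
  i=2: ✓ (rhs at j=2)
  i=3: ✓ (rhs at j=3)
  i=4: ✓ (rhs at j=4)
  i=5: ✗ (no rhs in [5,7])
  i=6: ✗ (no rhs in [6,8])
  i=7: ✗ (lhs fails at k=8 before rhs at j=9)
  i=8: ✗ (lhs fails at k=8 before rhs at j=9)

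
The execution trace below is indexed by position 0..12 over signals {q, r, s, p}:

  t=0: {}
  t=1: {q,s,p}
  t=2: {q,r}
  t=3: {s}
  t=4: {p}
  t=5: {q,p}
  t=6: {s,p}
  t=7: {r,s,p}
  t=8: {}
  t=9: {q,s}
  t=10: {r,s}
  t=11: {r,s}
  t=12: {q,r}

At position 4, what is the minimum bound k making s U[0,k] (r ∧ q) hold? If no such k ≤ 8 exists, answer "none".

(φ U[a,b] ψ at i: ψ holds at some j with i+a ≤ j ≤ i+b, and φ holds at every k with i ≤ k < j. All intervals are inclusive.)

none

Need earliest j ≥ 4 with (r ∧ q), and s at every k in [4,j-1].
  j=4: rhs fails.
  j=5: rhs fails.
  j=6: rhs fails.
  j=7: rhs fails.
  j=8: rhs fails.
  j=9: rhs fails.
  j=10: rhs fails.
  j=11: rhs fails.
  j=12: rhs holds but lhs fails at k=4.
No witness within the range → none.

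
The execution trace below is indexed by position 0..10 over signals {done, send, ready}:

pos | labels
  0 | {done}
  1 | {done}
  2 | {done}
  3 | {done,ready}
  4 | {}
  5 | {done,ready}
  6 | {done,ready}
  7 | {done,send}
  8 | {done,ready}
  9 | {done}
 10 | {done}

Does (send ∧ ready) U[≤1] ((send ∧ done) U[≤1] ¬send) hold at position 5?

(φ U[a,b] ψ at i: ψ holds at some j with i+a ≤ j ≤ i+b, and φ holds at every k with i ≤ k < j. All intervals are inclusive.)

Holds

Need some j in [5,6] with ((send ∧ done) U[≤1] ¬send), and (send ∧ ready) at every k in [5,j-1].
  j=5: ((send ∧ done) U[≤1] ¬send) holds; no prefix to check → satisfied.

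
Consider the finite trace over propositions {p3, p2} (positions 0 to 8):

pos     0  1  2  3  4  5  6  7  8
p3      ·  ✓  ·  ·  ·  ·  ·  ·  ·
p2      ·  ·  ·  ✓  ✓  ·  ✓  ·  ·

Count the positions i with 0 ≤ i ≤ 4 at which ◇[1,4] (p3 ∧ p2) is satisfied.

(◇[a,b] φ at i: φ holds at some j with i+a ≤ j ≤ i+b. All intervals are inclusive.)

0

Evaluate at each i in [0,4]:
  i=0: ✗ (none in [1,4])
  i=1: ✗ (none in [2,5])
  i=2: ✗ (none in [3,6])
  i=3: ✗ (none in [4,7])
  i=4: ✗ (none in [5,8])
Positions where it holds: {} → 0.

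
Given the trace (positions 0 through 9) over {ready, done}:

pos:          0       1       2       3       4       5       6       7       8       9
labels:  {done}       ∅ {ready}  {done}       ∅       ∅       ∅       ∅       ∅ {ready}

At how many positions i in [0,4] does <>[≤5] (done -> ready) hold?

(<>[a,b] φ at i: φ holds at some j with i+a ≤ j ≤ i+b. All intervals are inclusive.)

5

Evaluate at each i in [0,4]:
  i=0: ✓ (witness j=1)
  i=1: ✓ (witness j=1)
  i=2: ✓ (witness j=2)
  i=3: ✓ (witness j=4)
  i=4: ✓ (witness j=4)
Positions where it holds: {0, 1, 2, 3, 4} → 5.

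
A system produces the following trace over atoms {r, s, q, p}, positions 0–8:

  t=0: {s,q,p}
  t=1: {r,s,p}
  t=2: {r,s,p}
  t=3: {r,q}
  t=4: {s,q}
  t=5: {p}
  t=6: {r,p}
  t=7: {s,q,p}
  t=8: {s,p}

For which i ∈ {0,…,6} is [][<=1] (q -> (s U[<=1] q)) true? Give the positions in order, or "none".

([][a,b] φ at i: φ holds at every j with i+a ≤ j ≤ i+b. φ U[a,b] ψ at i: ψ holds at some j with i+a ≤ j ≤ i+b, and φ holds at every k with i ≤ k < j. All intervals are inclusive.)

0, 1, 2, 3, 4, 5, 6

Evaluate at each i in [0,6]:
  i=0: ✓ (all of [0,1])
  i=1: ✓ (all of [1,2])
  i=2: ✓ (all of [2,3])
  i=3: ✓ (all of [3,4])
  i=4: ✓ (all of [4,5])
  i=5: ✓ (all of [5,6])
  i=6: ✓ (all of [6,7])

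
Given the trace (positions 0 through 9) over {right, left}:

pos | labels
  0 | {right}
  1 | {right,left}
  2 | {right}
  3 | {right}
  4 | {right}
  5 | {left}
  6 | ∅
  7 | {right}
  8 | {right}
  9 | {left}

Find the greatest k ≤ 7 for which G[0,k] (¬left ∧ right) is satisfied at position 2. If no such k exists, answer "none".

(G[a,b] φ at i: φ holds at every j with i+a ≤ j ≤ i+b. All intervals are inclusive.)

2

(¬left ∧ right) must hold from j=2 onward; find where it first fails.
  j=2: holds
  j=3: holds
  j=4: holds
  j=5: fails
Holds on [2,4], so largest k = 2.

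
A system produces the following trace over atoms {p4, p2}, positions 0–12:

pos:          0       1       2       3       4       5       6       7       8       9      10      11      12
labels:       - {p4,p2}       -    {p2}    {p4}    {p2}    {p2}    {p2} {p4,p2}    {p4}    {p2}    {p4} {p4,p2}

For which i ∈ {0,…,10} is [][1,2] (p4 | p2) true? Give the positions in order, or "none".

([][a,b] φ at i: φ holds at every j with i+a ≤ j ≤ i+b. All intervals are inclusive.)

2, 3, 4, 5, 6, 7, 8, 9, 10

Evaluate at each i in [0,10]:
  i=0: ✗ (fails at j=2)
  i=1: ✗ (fails at j=2)
  i=2: ✓ (all of [3,4])
  i=3: ✓ (all of [4,5])
  i=4: ✓ (all of [5,6])
  i=5: ✓ (all of [6,7])
  i=6: ✓ (all of [7,8])
  i=7: ✓ (all of [8,9])
  i=8: ✓ (all of [9,10])
  i=9: ✓ (all of [10,11])
  i=10: ✓ (all of [11,12])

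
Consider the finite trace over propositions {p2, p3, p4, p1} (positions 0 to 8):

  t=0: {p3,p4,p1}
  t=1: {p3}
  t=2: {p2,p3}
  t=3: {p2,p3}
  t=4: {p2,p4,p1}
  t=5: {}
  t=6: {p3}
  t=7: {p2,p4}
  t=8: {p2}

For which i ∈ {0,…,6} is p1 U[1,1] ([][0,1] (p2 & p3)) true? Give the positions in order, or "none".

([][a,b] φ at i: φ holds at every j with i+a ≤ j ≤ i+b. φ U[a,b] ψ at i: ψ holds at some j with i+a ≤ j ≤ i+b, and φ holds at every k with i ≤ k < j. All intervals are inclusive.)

none

Evaluate at each i in [0,6]:
  i=0: ✗ (no rhs in [1,1])
  i=1: ✗ (lhs fails at k=1 before rhs at j=2)
  i=2: ✗ (no rhs in [3,3])
  i=3: ✗ (no rhs in [4,4])
  i=4: ✗ (no rhs in [5,5])
  i=5: ✗ (no rhs in [6,6])
  i=6: ✗ (no rhs in [7,7])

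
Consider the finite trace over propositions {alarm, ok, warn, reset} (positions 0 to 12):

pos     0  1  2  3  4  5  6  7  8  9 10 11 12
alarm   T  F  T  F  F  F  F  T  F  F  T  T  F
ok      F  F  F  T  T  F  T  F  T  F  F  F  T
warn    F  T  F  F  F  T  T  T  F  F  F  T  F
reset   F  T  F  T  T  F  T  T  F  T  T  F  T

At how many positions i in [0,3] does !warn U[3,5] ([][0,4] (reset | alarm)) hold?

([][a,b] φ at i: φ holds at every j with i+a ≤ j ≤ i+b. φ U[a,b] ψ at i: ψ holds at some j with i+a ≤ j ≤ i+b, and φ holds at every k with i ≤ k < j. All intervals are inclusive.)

Evaluate at each i in [0,3]:
  i=0: ✗ (no rhs in [3,5])
  i=1: ✗ (no rhs in [4,6])
  i=2: ✗ (no rhs in [5,7])
  i=3: ✗ (no rhs in [6,8])
Positions where it holds: {} → 0.

0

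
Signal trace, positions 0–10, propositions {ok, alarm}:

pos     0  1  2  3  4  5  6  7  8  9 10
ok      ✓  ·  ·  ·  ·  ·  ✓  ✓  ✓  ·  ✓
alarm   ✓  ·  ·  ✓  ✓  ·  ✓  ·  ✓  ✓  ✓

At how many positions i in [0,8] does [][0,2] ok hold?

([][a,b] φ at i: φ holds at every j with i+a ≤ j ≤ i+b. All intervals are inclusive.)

1

Evaluate at each i in [0,8]:
  i=0: ✗ (fails at j=1)
  i=1: ✗ (fails at j=1)
  i=2: ✗ (fails at j=2)
  i=3: ✗ (fails at j=3)
  i=4: ✗ (fails at j=4)
  i=5: ✗ (fails at j=5)
  i=6: ✓ (all of [6,8])
  i=7: ✗ (fails at j=9)
  i=8: ✗ (fails at j=9)
Positions where it holds: {6} → 1.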